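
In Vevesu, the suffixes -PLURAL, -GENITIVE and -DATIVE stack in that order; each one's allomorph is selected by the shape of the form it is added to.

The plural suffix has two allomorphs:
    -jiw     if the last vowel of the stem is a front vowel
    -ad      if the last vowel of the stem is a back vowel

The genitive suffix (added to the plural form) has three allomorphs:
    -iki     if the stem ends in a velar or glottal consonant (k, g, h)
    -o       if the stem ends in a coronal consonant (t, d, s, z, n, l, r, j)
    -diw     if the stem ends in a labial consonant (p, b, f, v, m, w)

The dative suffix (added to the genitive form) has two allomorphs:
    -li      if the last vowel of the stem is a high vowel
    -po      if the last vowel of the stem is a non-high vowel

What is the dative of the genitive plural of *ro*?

Since the last vowel of *ro* is /o/ (a back vowel), it takes -ad, giving *road*.
The plural form *road* — final consonant /d/ (coronal) → -o → *roado*.
The genitive form *roado*: last vowel = /o/, a non-high vowel → -po → *roadopo*.

roadopo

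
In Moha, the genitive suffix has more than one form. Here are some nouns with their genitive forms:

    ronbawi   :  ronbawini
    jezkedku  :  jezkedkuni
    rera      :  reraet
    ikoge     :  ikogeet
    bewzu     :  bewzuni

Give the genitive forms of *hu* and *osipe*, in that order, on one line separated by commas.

huni, osipeet

Looking at the last vowel of each stem: -ni when the last vowel of the stem is a high vowel (*ronbawi*, *jezkedku*, *bewzu*); -et when the last vowel of the stem is a non-high vowel (*rera*, *ikoge*).
The last vowel of *hu* is /u/, which is a high vowel, so the suffix is -ni, giving *huni*.
The last vowel of *osipe* is /e/, which is a non-high vowel, so the suffix is -et, giving *osipeet*.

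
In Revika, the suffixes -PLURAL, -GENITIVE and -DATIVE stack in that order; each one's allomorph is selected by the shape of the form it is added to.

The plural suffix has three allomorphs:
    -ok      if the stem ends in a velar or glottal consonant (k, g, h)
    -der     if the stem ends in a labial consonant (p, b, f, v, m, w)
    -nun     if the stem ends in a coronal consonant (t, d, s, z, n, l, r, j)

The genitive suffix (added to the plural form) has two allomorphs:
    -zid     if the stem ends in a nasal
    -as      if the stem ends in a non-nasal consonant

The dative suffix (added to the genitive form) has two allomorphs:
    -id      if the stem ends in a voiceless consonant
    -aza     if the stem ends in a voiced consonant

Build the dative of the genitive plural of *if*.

ifderasid

*if* — final consonant /f/ (labial) → -der → *ifder*.
The plural form *ifder* — final consonant /r/ (non-nasal) → -as → *ifderas*.
The genitive form *ifderas* — final consonant /s/ (voiceless) → -id → *ifderasid*.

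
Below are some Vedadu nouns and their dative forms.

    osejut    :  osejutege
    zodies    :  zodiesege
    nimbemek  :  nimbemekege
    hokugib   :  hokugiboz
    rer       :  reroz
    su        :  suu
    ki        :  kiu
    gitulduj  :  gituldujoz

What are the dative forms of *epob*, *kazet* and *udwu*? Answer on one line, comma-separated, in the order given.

epoboz, kazetege, udwuu

Looking at the final sound of each stem: -ege when the stem ends in a voiceless consonant (*osejut*, *zodies*, *nimbemek*); -oz when the stem ends in a voiced consonant (*hokugib*, *rer*, *gitulduj*); -u when the stem ends in a vowel (*su*, *ki*).
Since the final sound of *epob* is /b/ (a voiced consonant), it takes -oz, giving *epoboz*.
The final sound of *kazet* is /t/, which is a voiceless consonant, so the suffix is -ege, giving *kazetege*.
*udwu*: final sound = /u/, a vowel → -u → *udwuu*.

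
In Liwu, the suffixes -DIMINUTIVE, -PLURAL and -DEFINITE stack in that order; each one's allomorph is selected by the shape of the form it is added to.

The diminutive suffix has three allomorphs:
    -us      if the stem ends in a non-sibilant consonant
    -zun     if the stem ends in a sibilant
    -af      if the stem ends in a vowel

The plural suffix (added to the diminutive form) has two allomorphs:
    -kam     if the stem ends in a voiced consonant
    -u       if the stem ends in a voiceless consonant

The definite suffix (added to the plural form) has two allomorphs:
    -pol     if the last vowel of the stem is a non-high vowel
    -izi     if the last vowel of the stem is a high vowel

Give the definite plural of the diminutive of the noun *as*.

Since the final sound of *as* is /s/ (a sibilant), it takes -zun, giving *aszun*.
The diminutive form *aszun* — final consonant /n/ (voiced) → -kam → *aszunkam*.
Since the last vowel of the plural form *aszunkam* is /a/ (a non-high vowel), it takes -pol, giving *aszunkampol*.

aszunkampol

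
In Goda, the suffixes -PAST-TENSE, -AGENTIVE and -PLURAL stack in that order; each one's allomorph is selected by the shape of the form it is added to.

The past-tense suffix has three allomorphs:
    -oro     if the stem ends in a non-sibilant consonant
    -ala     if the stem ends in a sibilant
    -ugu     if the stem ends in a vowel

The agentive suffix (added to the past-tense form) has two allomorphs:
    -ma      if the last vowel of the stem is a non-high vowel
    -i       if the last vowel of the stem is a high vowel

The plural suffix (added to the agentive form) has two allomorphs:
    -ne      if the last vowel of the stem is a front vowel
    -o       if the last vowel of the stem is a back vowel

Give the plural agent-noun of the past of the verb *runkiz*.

*runkiz*: final sound = /z/, a sibilant → -ala → *runkizala*.
The past-tense form *runkizala*: last vowel = /a/, a non-high vowel → -ma → *runkizalama*.
The agentive form *runkizalama*: last vowel = /a/, a back vowel → -o → *runkizalamao*.

runkizalamao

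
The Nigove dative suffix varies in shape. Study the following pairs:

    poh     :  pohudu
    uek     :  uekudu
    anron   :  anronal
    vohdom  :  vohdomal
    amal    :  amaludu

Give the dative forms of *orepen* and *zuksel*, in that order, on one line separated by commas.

Looking at the final consonant of each stem: -al when the stem ends in a nasal (*anron*, *vohdom*); -udu when the stem ends in a non-nasal consonant (*poh*, *uek*, *amal*).
Since the final consonant of *orepen* is /n/ (a nasal), it takes -al, giving *orepenal*.
*zuksel*: final consonant = /l/, non-nasal → -udu → *zukseludu*.

orepenal, zukseludu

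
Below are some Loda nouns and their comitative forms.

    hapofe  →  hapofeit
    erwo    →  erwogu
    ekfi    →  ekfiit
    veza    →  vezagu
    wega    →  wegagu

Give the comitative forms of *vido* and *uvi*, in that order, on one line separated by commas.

The suffix is conditioned by the last vowel: -it when the last vowel of the stem is a front vowel (*hapofe*, *ekfi*); -gu when the last vowel of the stem is a back vowel (*erwo*, *veza*, *wega*).
Since the last vowel of *vido* is /o/ (a back vowel), it takes -gu, giving *vidogu*.
*uvi* — last vowel /i/ (a front vowel) → -it → *uviit*.

vidogu, uviit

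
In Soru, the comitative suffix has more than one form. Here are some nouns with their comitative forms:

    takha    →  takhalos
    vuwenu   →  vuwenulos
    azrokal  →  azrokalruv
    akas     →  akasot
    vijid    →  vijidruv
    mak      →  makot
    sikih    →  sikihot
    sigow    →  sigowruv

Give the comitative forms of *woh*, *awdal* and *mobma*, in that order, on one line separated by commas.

wohot, awdalruv, mobmalos

The pattern is voicing of the final sound: -ot when the stem ends in a voiceless consonant (*akas*, *mak*, *sikih*); -ruv when the stem ends in a voiced consonant (*azrokal*, *vijid*, *sigow*); -los when the stem ends in a vowel (*takha*, *vuwenu*).
The final sound of *woh* is /h/, which is a voiceless consonant, so the suffix is -ot, giving *wohot*.
*awdal*: final sound = /l/, a voiced consonant → -ruv → *awdalruv*.
*mobma* — final sound /a/ (a vowel) → -los → *mobmalos*.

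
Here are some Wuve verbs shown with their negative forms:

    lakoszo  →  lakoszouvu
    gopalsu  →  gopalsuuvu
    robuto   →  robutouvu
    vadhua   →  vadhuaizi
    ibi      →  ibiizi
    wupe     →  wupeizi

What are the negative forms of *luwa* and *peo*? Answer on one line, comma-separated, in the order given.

luwaizi, peouvu

The alternation tracks the last vowel of the stem — -uvu when the last vowel of the stem is a rounded vowel (*lakoszo*, *gopalsu*, *robuto*); -izi when the last vowel of the stem is an unrounded vowel (*vadhua*, *ibi*, *wupe*).
*luwa*: last vowel = /a/, an unrounded vowel → -izi → *luwaizi*.
Since the last vowel of *peo* is /o/ (a rounded vowel), it takes -uvu, giving *peouvu*.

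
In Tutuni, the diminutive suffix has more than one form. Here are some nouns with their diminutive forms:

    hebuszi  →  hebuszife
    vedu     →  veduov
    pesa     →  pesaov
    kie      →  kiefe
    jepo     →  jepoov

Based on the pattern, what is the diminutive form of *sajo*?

sajoov

The pattern is front/back vowel harmony: -fe when the last vowel of the stem is a front vowel (*hebuszi*, *kie*); -ov when the last vowel of the stem is a back vowel (*vedu*, *pesa*, *jepo*).
Since the last vowel of *sajo* is /o/ (a back vowel), it takes -ov, giving *sajoov*.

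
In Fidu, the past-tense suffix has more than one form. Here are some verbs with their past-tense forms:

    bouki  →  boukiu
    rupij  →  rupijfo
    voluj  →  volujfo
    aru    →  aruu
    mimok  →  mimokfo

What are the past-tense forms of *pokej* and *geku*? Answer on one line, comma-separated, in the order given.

pokejfo, gekuu

The pattern is consonant vs. vowel: -fo when the stem ends in a consonant (*rupij*, *voluj*, *mimok*); -u when the stem ends in a vowel (*bouki*, *aru*).
The final sound of *pokej* is /j/, which is a consonant, so the suffix is -fo, giving *pokejfo*.
Since the final sound of *geku* is /u/ (a vowel), it takes -u, giving *gekuu*.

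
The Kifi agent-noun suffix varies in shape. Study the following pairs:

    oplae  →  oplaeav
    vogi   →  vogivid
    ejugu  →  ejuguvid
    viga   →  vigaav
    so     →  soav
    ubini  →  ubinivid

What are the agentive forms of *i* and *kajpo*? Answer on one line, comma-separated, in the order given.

ivid, kajpoav

The suffix is conditioned by the last vowel: -vid when the last vowel of the stem is a high vowel (*vogi*, *ejugu*, *ubini*); -av when the last vowel of the stem is a non-high vowel (*oplae*, *viga*, *so*).
*i*: last vowel = /i/, a high vowel → -vid → *ivid*.
*kajpo* — last vowel /o/ (a non-high vowel) → -av → *kajpoav*.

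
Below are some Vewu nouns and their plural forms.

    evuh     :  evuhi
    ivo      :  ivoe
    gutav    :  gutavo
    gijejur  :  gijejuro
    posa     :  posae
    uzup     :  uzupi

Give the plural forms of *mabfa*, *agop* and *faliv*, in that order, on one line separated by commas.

mabfae, agopi, falivo

The suffix is conditioned by the final sound: -i when the stem ends in a voiceless consonant (*evuh*, *uzup*); -o when the stem ends in a voiced consonant (*gutav*, *gijejur*); -e when the stem ends in a vowel (*ivo*, *posa*).
The final sound of *mabfa* is /a/, which is a vowel, so the suffix is -e, giving *mabfae*.
Since the final sound of *agop* is /p/ (a voiceless consonant), it takes -i, giving *agopi*.
*faliv*: final sound = /v/, a voiced consonant → -o → *falivo*.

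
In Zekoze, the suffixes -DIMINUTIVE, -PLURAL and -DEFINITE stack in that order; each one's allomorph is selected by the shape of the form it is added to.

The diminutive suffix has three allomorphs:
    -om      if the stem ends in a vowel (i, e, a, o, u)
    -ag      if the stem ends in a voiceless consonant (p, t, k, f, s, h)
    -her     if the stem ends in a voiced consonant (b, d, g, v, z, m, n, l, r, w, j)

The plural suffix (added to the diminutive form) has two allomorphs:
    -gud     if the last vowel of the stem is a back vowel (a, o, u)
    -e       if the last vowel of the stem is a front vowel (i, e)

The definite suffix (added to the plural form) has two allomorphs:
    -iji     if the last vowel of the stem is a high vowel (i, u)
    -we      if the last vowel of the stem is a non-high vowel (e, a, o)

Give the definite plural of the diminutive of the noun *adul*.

*adul* — final sound /l/ (a voiced consonant) → -her → *adulher*.
Since the last vowel of the diminutive form *adulher* is /e/ (a front vowel), it takes -e, giving *adulhere*.
The plural form *adulhere*: last vowel = /e/, a non-high vowel → -we → *adulherewe*.

adulherewe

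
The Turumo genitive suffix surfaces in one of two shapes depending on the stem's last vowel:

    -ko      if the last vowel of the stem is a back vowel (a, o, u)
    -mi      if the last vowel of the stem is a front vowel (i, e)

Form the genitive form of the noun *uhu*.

uhuko

The last vowel of *uhu* is /u/, which is a back vowel, so the suffix is -ko, giving *uhuko*.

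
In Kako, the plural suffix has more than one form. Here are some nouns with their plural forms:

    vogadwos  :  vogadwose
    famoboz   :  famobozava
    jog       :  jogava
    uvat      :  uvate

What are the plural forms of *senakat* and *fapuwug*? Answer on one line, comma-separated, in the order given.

Looking at the final consonant of each stem: -e when the stem ends in a voiceless consonant (*vogadwos*, *uvat*); -ava when the stem ends in a voiced consonant (*famoboz*, *jog*).
Since the final consonant of *senakat* is /t/ (voiceless), it takes -e, giving *senakate*.
The final consonant of *fapuwug* is /g/, which is voiced, so the suffix is -ava, giving *fapuwugava*.

senakate, fapuwugava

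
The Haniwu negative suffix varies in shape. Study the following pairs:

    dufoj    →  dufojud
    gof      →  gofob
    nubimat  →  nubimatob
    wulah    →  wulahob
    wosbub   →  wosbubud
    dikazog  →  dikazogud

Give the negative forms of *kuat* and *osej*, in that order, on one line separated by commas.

The pattern is voicing of the final consonant: -ob when the stem ends in a voiceless consonant (*gof*, *nubimat*, *wulah*); -ud when the stem ends in a voiced consonant (*dufoj*, *wosbub*, *dikazog*).
The final consonant of *kuat* is /t/, which is voiceless, so the suffix is -ob, giving *kuatob*.
*osej* — final consonant /j/ (voiced) → -ud → *osejud*.

kuatob, osejud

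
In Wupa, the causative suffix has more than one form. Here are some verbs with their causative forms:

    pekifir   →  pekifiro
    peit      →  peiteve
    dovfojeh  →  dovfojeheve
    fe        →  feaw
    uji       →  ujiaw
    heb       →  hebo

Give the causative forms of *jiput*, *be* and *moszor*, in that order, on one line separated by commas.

jiputeve, beaw, moszoro

The alternation tracks the final sound of the stem — -eve when the stem ends in a voiceless consonant (*peit*, *dovfojeh*); -o when the stem ends in a voiced consonant (*pekifir*, *heb*); -aw when the stem ends in a vowel (*fe*, *uji*).
The final sound of *jiput* is /t/, which is a voiceless consonant, so the suffix is -eve, giving *jiputeve*.
Since the final sound of *be* is /e/ (a vowel), it takes -aw, giving *beaw*.
*moszor* — final sound /r/ (a voiced consonant) → -o → *moszoro*.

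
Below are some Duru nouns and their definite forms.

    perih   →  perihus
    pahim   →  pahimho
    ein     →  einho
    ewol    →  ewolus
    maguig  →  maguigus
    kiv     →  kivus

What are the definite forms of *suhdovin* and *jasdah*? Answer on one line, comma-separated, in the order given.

suhdovinho, jasdahus

Looking at the final consonant of each stem: -ho when the stem ends in a nasal (*pahim*, *ein*); -us when the stem ends in a non-nasal consonant (*perih*, *ewol*, *maguig*, *kiv*).
*suhdovin*: final consonant = /n/, a nasal → -ho → *suhdovinho*.
*jasdah* — final consonant /h/ (non-nasal) → -us → *jasdahus*.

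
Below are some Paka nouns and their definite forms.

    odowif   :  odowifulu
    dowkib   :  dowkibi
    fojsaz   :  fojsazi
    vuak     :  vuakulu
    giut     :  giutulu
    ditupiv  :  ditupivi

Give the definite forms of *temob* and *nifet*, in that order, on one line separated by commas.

The suffix is conditioned by the final consonant: -ulu when the stem ends in a voiceless consonant (*odowif*, *vuak*, *giut*); -i when the stem ends in a voiced consonant (*dowkib*, *fojsaz*, *ditupiv*).
*temob* — final consonant /b/ (voiced) → -i → *temobi*.
Since the final consonant of *nifet* is /t/ (voiceless), it takes -ulu, giving *nifetulu*.

temobi, nifetulu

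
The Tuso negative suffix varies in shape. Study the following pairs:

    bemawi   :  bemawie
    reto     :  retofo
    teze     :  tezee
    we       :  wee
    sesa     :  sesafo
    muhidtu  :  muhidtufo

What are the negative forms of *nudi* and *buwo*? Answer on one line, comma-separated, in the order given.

nudie, buwofo

The pattern is front/back vowel harmony: -e when the last vowel of the stem is a front vowel (*bemawi*, *teze*, *we*); -fo when the last vowel of the stem is a back vowel (*reto*, *sesa*, *muhidtu*).
*nudi* — last vowel /i/ (a front vowel) → -e → *nudie*.
*buwo* — last vowel /o/ (a back vowel) → -fo → *buwofo*.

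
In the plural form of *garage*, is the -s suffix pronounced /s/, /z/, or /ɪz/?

/ɪz/

The stem *garage* ends in a sibilant (/s, z, ʃ, ʒ, tʃ, dʒ/).
The plural suffix surfaces as /ɪz/ after sibilants, /s/ after other voiceless consonants, and /z/ after other voiced sounds.
So the plural -s on *garage* is pronounced /ɪz/.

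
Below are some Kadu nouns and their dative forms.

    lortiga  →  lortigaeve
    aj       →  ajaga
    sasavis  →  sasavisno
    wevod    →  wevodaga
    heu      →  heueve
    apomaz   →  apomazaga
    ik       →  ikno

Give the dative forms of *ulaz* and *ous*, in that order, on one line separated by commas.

ulazaga, ousno

The pattern is voicing of the final sound: -no when the stem ends in a voiceless consonant (*sasavis*, *ik*); -aga when the stem ends in a voiced consonant (*aj*, *wevod*, *apomaz*); -eve when the stem ends in a vowel (*lortiga*, *heu*).
*ulaz*: final sound = /z/, a voiced consonant → -aga → *ulazaga*.
The final sound of *ous* is /s/, which is a voiceless consonant, so the suffix is -no, giving *ousno*.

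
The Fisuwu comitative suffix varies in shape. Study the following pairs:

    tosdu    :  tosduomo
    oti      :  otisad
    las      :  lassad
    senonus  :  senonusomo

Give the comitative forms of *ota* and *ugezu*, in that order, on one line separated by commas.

Looking at the last vowel of each stem: -omo when the last vowel of the stem is a rounded vowel (*tosdu*, *senonus*); -sad when the last vowel of the stem is an unrounded vowel (*oti*, *las*).
The last vowel of *ota* is /a/, which is an unrounded vowel, so the suffix is -sad, giving *otasad*.
*ugezu* — last vowel /u/ (a rounded vowel) → -omo → *ugezuomo*.

otasad, ugezuomo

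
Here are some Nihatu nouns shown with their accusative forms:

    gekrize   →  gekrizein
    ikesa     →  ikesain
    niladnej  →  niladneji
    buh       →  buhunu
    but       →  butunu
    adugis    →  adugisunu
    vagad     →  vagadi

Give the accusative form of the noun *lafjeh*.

The alternation tracks the final sound of the stem — -unu when the stem ends in a voiceless consonant (*buh*, *but*, *adugis*); -i when the stem ends in a voiced consonant (*niladnej*, *vagad*); -in when the stem ends in a vowel (*gekrize*, *ikesa*).
*lafjeh*: final sound = /h/, a voiceless consonant → -unu → *lafjehunu*.

lafjehunu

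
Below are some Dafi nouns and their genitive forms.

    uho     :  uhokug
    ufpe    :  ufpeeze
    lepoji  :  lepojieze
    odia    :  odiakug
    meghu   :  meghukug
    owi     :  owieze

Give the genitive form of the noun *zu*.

Looking at the last vowel of each stem: -eze when the last vowel of the stem is a front vowel (*ufpe*, *lepoji*, *owi*); -kug when the last vowel of the stem is a back vowel (*uho*, *odia*, *meghu*).
*zu* — last vowel /u/ (a back vowel) → -kug → *zukug*.

zukug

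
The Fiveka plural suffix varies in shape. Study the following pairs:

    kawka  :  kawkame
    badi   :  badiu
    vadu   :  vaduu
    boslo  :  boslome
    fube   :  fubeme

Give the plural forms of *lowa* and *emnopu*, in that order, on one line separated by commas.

The alternation tracks the last vowel of the stem — -u when the last vowel of the stem is a high vowel (*badi*, *vadu*); -me when the last vowel of the stem is a non-high vowel (*kawka*, *boslo*, *fube*).
The last vowel of *lowa* is /a/, which is a non-high vowel, so the suffix is -me, giving *lowame*.
Since the last vowel of *emnopu* is /u/ (a high vowel), it takes -u, giving *emnopuu*.

lowame, emnopuu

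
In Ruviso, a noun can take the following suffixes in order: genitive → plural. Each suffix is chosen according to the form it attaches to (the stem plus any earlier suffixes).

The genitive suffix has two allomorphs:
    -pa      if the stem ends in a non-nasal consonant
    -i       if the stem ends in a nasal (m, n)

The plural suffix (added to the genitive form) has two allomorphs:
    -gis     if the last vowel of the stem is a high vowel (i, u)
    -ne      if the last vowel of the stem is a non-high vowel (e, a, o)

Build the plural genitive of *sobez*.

sobezpane

*sobez* — final consonant /z/ (non-nasal) → -pa → *sobezpa*.
The genitive form *sobezpa* — last vowel /a/ (a non-high vowel) → -ne → *sobezpane*.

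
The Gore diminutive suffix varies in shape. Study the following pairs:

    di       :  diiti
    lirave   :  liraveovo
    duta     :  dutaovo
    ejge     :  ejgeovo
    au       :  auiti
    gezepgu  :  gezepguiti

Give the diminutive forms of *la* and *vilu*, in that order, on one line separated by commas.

The pattern is height harmony: -iti when the last vowel of the stem is a high vowel (*di*, *au*, *gezepgu*); -ovo when the last vowel of the stem is a non-high vowel (*lirave*, *duta*, *ejge*).
Since the last vowel of *la* is /a/ (a non-high vowel), it takes -ovo, giving *laovo*.
Since the last vowel of *vilu* is /u/ (a high vowel), it takes -iti, giving *viluiti*.

laovo, viluiti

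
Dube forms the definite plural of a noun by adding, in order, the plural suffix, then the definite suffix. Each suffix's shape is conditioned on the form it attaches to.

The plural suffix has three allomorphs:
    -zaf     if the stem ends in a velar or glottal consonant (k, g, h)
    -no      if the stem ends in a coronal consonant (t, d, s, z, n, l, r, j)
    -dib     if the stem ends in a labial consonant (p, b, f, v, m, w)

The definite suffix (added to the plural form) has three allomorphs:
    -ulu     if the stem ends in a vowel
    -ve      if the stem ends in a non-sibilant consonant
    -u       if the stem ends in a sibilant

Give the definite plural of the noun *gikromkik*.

gikromkikzafve

*gikromkik* — final consonant /k/ (velar/glottal) → -zaf → *gikromkikzaf*.
The plural form *gikromkikzaf* — final sound /f/ (a non-sibilant consonant) → -ve → *gikromkikzafve*.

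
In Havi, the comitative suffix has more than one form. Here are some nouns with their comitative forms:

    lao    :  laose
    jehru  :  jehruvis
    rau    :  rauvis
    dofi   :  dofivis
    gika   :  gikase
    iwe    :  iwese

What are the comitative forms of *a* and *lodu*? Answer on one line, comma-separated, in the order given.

ase, loduvis

Looking at the last vowel of each stem: -vis when the last vowel of the stem is a high vowel (*jehru*, *rau*, *dofi*); -se when the last vowel of the stem is a non-high vowel (*lao*, *gika*, *iwe*).
*a*: last vowel = /a/, a non-high vowel → -se → *ase*.
*lodu* — last vowel /u/ (a high vowel) → -vis → *loduvis*.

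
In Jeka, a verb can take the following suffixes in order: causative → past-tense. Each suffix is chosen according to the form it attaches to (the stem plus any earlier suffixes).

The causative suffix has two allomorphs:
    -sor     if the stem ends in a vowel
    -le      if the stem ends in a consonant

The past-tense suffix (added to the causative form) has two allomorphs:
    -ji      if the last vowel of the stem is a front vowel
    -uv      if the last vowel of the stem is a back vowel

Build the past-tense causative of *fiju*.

The final sound of *fiju* is /u/, which is a vowel, so the causative suffix is -sor, giving *fijusor*.
The causative form *fijusor*: last vowel = /o/, a back vowel → -uv → *fijusoruv*.

fijusoruv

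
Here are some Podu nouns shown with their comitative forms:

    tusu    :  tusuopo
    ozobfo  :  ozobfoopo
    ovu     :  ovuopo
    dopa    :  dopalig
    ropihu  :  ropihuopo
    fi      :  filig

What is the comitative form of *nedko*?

The suffix is conditioned by the last vowel: -opo when the last vowel of the stem is a rounded vowel (*tusu*, *ozobfo*, *ovu*, *ropihu*); -lig when the last vowel of the stem is an unrounded vowel (*dopa*, *fi*).
The last vowel of *nedko* is /o/, which is a rounded vowel, so the suffix is -opo, giving *nedkoopo*.

nedkoopo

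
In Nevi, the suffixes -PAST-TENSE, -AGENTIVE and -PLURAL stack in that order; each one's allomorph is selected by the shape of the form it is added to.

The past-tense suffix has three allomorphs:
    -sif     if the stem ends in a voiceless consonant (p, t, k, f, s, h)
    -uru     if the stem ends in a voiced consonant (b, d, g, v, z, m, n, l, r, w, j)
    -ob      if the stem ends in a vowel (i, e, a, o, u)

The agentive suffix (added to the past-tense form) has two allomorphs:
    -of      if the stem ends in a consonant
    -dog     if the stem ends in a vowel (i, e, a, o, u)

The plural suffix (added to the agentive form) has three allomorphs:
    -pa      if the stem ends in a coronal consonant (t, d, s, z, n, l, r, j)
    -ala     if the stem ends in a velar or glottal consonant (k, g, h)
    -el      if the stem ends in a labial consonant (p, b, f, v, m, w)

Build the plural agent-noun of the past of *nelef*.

nelefsifofel

Since the final sound of *nelef* is /f/ (a voiceless consonant), it takes -sif, giving *nelefsif*.
The past-tense form *nelefsif* — final sound /f/ (a consonant) → -of → *nelefsifof*.
The agentive form *nelefsifof* — final consonant /f/ (labial) → -el → *nelefsifofel*.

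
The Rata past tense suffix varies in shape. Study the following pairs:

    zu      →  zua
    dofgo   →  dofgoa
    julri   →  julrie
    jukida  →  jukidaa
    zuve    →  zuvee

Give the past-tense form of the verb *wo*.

The pattern is front/back vowel harmony: -e when the last vowel of the stem is a front vowel (*julri*, *zuve*); -a when the last vowel of the stem is a back vowel (*zu*, *dofgo*, *jukida*).
*wo*: last vowel = /o/, a back vowel → -a → *woa*.

woa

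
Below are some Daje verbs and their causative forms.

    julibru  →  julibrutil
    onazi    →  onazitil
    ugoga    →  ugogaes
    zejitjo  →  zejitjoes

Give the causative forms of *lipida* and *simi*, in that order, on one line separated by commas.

lipidaes, simitil

The alternation tracks the last vowel of the stem — -til when the last vowel of the stem is a high vowel (*julibru*, *onazi*); -es when the last vowel of the stem is a non-high vowel (*ugoga*, *zejitjo*).
*lipida* — last vowel /a/ (a non-high vowel) → -es → *lipidaes*.
Since the last vowel of *simi* is /i/ (a high vowel), it takes -til, giving *simitil*.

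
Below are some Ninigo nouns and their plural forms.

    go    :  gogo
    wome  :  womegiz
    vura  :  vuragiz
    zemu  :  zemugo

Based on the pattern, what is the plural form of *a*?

agiz

The pattern is rounding harmony: -go when the last vowel of the stem is a rounded vowel (*go*, *zemu*); -giz when the last vowel of the stem is an unrounded vowel (*wome*, *vura*).
Since the last vowel of *a* is /a/ (an unrounded vowel), it takes -giz, giving *agiz*.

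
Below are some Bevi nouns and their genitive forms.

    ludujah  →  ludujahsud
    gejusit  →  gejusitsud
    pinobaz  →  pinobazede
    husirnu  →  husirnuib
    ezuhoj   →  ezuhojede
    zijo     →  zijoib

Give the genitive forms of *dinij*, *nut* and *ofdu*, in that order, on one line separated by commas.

The pattern is voicing of the final sound: -sud when the stem ends in a voiceless consonant (*ludujah*, *gejusit*); -ede when the stem ends in a voiced consonant (*pinobaz*, *ezuhoj*); -ib when the stem ends in a vowel (*husirnu*, *zijo*).
*dinij* — final sound /j/ (a voiced consonant) → -ede → *dinijede*.
Since the final sound of *nut* is /t/ (a voiceless consonant), it takes -sud, giving *nutsud*.
*ofdu* — final sound /u/ (a vowel) → -ib → *ofduib*.

dinijede, nutsud, ofduib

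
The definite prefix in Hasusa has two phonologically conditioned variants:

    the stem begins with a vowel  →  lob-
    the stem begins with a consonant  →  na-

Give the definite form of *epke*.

lobepke

Since the first sound of *epke* is /e/ (a vowel), it takes lob-, giving *lobepke*.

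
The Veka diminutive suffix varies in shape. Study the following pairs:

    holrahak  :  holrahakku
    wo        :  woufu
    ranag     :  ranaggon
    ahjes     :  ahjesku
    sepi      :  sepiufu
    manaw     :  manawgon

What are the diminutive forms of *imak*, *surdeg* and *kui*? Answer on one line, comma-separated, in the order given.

imakku, surdeggon, kuiufu

Looking at the final sound of each stem: -ku when the stem ends in a voiceless consonant (*holrahak*, *ahjes*); -gon when the stem ends in a voiced consonant (*ranag*, *manaw*); -ufu when the stem ends in a vowel (*wo*, *sepi*).
The final sound of *imak* is /k/, which is a voiceless consonant, so the suffix is -ku, giving *imakku*.
Since the final sound of *surdeg* is /g/ (a voiced consonant), it takes -gon, giving *surdeggon*.
*kui* — final sound /i/ (a vowel) → -ufu → *kuiufu*.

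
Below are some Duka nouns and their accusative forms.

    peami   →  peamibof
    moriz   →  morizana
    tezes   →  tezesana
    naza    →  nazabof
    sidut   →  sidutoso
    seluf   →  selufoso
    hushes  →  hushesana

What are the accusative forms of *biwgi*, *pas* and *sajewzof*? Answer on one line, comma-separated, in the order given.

biwgibof, pasana, sajewzofoso

The alternation tracks the final sound of the stem — -ana when the stem ends in a sibilant (*moriz*, *tezes*, *hushes*); -oso when the stem ends in a non-sibilant consonant (*sidut*, *seluf*); -bof when the stem ends in a vowel (*peami*, *naza*).
*biwgi* — final sound /i/ (a vowel) → -bof → *biwgibof*.
*pas*: final sound = /s/, a sibilant → -ana → *pasana*.
*sajewzof* — final sound /f/ (a non-sibilant consonant) → -oso → *sajewzofoso*.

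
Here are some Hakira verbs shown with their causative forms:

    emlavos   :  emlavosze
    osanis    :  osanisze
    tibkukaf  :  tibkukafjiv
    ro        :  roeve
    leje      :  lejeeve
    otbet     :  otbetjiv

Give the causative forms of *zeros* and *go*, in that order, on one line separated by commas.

zerosze, goeve

The alternation tracks the final sound of the stem — -ze when the stem ends in a sibilant (*emlavos*, *osanis*); -jiv when the stem ends in a non-sibilant consonant (*tibkukaf*, *otbet*); -eve when the stem ends in a vowel (*ro*, *leje*).
The final sound of *zeros* is /s/, which is a sibilant, so the suffix is -ze, giving *zerosze*.
*go*: final sound = /o/, a vowel → -eve → *goeve*.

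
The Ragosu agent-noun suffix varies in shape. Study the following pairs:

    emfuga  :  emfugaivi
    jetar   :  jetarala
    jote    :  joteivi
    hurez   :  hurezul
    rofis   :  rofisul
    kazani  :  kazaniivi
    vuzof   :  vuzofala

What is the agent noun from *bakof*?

The suffix is conditioned by the final sound: -ul when the stem ends in a sibilant (*hurez*, *rofis*); -ala when the stem ends in a non-sibilant consonant (*jetar*, *vuzof*); -ivi when the stem ends in a vowel (*emfuga*, *jote*, *kazani*).
The final sound of *bakof* is /f/, which is a non-sibilant consonant, so the suffix is -ala, giving *bakofala*.

bakofala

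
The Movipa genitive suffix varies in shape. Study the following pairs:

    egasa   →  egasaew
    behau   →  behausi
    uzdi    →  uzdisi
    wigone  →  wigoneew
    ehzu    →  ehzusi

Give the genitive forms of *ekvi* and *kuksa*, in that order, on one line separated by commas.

The pattern is height harmony: -si when the last vowel of the stem is a high vowel (*behau*, *uzdi*, *ehzu*); -ew when the last vowel of the stem is a non-high vowel (*egasa*, *wigone*).
Since the last vowel of *ekvi* is /i/ (a high vowel), it takes -si, giving *ekvisi*.
The last vowel of *kuksa* is /a/, which is a non-high vowel, so the suffix is -ew, giving *kuksaew*.

ekvisi, kuksaew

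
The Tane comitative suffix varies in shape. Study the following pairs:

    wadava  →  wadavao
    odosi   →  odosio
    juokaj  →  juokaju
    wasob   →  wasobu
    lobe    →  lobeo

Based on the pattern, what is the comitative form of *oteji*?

The alternation tracks the final sound of the stem — -u when the stem ends in a consonant (*juokaj*, *wasob*); -o when the stem ends in a vowel (*wadava*, *odosi*, *lobe*).
*oteji*: final sound = /i/, a vowel → -o → *otejio*.

otejio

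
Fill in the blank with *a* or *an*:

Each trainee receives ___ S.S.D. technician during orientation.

The indefinite article is chosen by the initial *sound* of the following word, not its spelling.
The initialism *S.S.D.* is read letter by letter; the first letter, S, is pronounced /ɛs/, which begins with a vowel sound.
So the article is *an*: Each trainee receives an S.S.D. technician during orientation.

an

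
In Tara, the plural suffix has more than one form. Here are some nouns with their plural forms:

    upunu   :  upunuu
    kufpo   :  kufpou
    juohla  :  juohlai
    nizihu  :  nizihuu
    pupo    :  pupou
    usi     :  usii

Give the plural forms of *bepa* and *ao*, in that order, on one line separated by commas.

The suffix is conditioned by the last vowel: -u when the last vowel of the stem is a rounded vowel (*upunu*, *kufpo*, *nizihu*, *pupo*); -i when the last vowel of the stem is an unrounded vowel (*juohla*, *usi*).
*bepa*: last vowel = /a/, an unrounded vowel → -i → *bepai*.
The last vowel of *ao* is /o/, which is a rounded vowel, so the suffix is -u, giving *aou*.

bepai, aou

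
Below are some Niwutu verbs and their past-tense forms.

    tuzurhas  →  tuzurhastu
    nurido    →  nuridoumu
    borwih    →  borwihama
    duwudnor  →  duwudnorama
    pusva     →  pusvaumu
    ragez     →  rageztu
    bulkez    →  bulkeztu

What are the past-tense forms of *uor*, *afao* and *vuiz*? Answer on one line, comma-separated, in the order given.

uorama, afaoumu, vuiztu

The pattern is sibilance of the final sound: -tu when the stem ends in a sibilant (*tuzurhas*, *ragez*, *bulkez*); -ama when the stem ends in a non-sibilant consonant (*borwih*, *duwudnor*); -umu when the stem ends in a vowel (*nurido*, *pusva*).
The final sound of *uor* is /r/, which is a non-sibilant consonant, so the suffix is -ama, giving *uorama*.
*afao* — final sound /o/ (a vowel) → -umu → *afaoumu*.
*vuiz*: final sound = /z/, a sibilant → -tu → *vuiztu*.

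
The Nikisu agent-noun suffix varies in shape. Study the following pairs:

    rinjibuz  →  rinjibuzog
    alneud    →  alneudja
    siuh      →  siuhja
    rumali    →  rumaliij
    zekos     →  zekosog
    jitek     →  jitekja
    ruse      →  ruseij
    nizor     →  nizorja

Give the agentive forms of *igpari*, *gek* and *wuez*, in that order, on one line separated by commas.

igpariij, gekja, wuezog

The alternation tracks the final sound of the stem — -og when the stem ends in a sibilant (*rinjibuz*, *zekos*); -ja when the stem ends in a non-sibilant consonant (*alneud*, *siuh*, *jitek*, *nizor*); -ij when the stem ends in a vowel (*rumali*, *ruse*).
Since the final sound of *igpari* is /i/ (a vowel), it takes -ij, giving *igpariij*.
*gek*: final sound = /k/, a non-sibilant consonant → -ja → *gekja*.
The final sound of *wuez* is /z/, which is a sibilant, so the suffix is -og, giving *wuezog*.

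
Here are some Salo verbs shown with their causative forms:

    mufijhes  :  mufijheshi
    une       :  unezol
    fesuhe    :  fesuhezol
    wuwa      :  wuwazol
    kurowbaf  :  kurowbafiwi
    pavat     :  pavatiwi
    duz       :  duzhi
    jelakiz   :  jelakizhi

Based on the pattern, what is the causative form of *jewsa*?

The alternation tracks the final sound of the stem — -hi when the stem ends in a sibilant (*mufijhes*, *duz*, *jelakiz*); -iwi when the stem ends in a non-sibilant consonant (*kurowbaf*, *pavat*); -zol when the stem ends in a vowel (*une*, *fesuhe*, *wuwa*).
Since the final sound of *jewsa* is /a/ (a vowel), it takes -zol, giving *jewsazol*.

jewsazol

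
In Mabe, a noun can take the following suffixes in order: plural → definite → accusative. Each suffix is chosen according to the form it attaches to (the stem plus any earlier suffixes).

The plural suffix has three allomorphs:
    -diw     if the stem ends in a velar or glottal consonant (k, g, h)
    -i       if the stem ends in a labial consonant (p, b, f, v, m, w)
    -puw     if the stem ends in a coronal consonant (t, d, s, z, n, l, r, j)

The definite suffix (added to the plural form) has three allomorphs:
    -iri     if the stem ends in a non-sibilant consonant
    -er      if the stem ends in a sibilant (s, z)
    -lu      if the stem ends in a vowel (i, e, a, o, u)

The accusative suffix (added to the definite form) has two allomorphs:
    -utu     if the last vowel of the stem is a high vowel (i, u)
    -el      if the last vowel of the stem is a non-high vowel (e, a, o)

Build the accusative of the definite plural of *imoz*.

imozpuwiriutu

*imoz* — final consonant /z/ (coronal) → -puw → *imozpuw*.
The final sound of the plural form *imozpuw* is /w/, which is a non-sibilant consonant, so the definite suffix is -iri, giving *imozpuwiri*.
The definite form *imozpuwiri* — last vowel /i/ (a high vowel) → -utu → *imozpuwiriutu*.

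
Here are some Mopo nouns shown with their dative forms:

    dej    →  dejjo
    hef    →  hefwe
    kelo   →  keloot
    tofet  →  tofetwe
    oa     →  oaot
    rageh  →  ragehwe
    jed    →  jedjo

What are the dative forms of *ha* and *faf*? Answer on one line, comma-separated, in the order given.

Looking at the final sound of each stem: -we when the stem ends in a voiceless consonant (*hef*, *tofet*, *rageh*); -jo when the stem ends in a voiced consonant (*dej*, *jed*); -ot when the stem ends in a vowel (*kelo*, *oa*).
*ha*: final sound = /a/, a vowel → -ot → *haot*.
Since the final sound of *faf* is /f/ (a voiceless consonant), it takes -we, giving *fafwe*.

haot, fafwe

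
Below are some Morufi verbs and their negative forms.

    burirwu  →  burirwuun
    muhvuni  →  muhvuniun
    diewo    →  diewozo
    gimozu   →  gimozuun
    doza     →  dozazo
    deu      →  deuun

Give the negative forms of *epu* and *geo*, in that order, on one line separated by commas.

Looking at the last vowel of each stem: -un when the last vowel of the stem is a high vowel (*burirwu*, *muhvuni*, *gimozu*, *deu*); -zo when the last vowel of the stem is a non-high vowel (*diewo*, *doza*).
The last vowel of *epu* is /u/, which is a high vowel, so the suffix is -un, giving *epuun*.
*geo*: last vowel = /o/, a non-high vowel → -zo → *geozo*.

epuun, geozo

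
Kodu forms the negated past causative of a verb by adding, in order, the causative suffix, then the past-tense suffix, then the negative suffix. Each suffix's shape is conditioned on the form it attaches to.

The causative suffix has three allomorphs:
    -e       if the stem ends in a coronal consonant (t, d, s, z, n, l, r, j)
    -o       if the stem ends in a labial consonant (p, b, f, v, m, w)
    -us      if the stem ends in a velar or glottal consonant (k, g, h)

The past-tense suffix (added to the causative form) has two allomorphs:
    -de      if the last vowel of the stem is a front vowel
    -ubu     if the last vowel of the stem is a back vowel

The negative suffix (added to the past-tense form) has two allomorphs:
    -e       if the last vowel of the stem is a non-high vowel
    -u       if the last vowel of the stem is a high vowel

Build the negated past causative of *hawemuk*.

hawemukusubuu

*hawemuk*: final consonant = /k/, velar/glottal → -us → *hawemukus*.
Since the last vowel of the causative form *hawemukus* is /u/ (a back vowel), it takes -ubu, giving *hawemukusubu*.
The past-tense form *hawemukusubu*: last vowel = /u/, a high vowel → -u → *hawemukusubuu*.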